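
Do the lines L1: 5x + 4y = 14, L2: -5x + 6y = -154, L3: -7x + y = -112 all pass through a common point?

Yes

Lines aᵢx + bᵢy = cᵢ with pairwise distinct directions are concurrent exactly when det[aᵢ bᵢ cᵢ] = 0.
Here the determinant is 0.
It vanishes, so the lines are concurrent at (14, -14).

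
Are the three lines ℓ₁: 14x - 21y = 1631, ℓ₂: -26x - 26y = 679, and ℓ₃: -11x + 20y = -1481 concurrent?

The three lines meet at one point iff the augmented coefficient matrix [aᵢ bᵢ cᵢ] has rank < 3, i.e. its determinant vanishes.
Here the determinant is -147.
Nonzero, so no common point exists.

No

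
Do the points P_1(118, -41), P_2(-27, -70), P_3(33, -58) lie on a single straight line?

Yes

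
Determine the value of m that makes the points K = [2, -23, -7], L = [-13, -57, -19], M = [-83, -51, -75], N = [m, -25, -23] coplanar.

-18

Normal to plane KLM: n = (1976, 0, -2470); plane equation n·P = 21242.
Requiring n·N = 21242: (1976)m + (56810) = 21242.
So m = -18.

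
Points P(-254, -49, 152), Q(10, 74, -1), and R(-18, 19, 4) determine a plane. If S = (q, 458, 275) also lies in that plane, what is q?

-236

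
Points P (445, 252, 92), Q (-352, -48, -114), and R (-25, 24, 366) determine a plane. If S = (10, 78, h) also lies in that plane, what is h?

59

Coplanarity requires PQ · (PR × PS) = 0.
PQ = (-797, -300, -206), PR = (-470, -228, 274); the triple product is linear in h with coefficient 40716 and constant term -2402244.
Setting it to zero: h = 59.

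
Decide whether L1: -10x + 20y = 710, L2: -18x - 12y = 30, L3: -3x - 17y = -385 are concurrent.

Yes

Intersecting L1 and L2: solving the 2×2 system gives (x, y) = (-19, 26).
Substitute into L3: (-3)(-19) + (-17)(26) = -385.
This equals -385, so (-19, 26) lies on all three lines and they are concurrent.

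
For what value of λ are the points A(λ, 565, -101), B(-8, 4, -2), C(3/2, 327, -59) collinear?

17/2

Direction BC = (19/2, 323, -57). From the y-coordinate of A, the parameter along the line is τ = (565 − 4)/323 = 33/19.
Then λ = (-8) + 33/19·(19/2) = 17/2.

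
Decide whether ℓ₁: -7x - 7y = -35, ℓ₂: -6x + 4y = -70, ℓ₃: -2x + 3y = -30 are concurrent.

The three lines meet at one point iff the augmented coefficient matrix [aᵢ bᵢ cᵢ] has rank < 3, i.e. its determinant vanishes.
Here the determinant is 0.
It vanishes, so the lines are concurrent at (9, -4).

Yes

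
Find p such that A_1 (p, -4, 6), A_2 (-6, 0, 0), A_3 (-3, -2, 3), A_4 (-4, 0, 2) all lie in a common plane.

The points are coplanar iff A_1A_2 · (A_1A_3 × A_1A_4) = 0.
Expanding, this is linear in p: (4)p + (0) = 0.
So p = 0.

0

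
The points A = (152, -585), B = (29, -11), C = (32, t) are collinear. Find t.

Collinearity: (C − A) must be parallel to (B − A) = (-123, 574).
Cross-multiplying the components: (t − (-585))·(-123) = (-120)·(574).
Solving gives t = -25.

-25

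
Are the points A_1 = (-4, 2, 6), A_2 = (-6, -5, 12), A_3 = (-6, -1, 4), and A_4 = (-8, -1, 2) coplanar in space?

No

The four points are coplanar iff the 3×3 determinant with rows A_1A_2, A_1A_3, A_1A_4 is zero.
Rows: (-2, -7, 6), (-2, -3, -2), (-4, -3, -4).
Expanding along the first row: (-2)(6) − (-7)(0) + (6)(-6) = -48.
Nonzero ⇒ not coplanar.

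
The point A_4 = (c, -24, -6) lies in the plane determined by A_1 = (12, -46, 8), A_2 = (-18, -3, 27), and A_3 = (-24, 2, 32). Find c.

18

Coplanarity requires A_1A_2 · (A_1A_3 × A_1A_4) = 0.
A_1A_2 = (-30, 43, 19), A_1A_3 = (-36, 48, 24); the triple product is linear in c with coefficient 120 and constant term -2160.
Setting it to zero: c = 18.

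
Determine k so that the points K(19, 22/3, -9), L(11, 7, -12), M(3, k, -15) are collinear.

Direction KL = (-8, -1/3, -3). From the x-coordinate of M, the parameter along the line is τ = (3 − 19)/(-8) = 2.
Then k = 22/3 + 2·(-1/3) = 20/3.

20/3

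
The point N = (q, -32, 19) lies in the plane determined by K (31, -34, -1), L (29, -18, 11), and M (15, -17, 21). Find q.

A normal to the plane is n = KL × KM = (148, -148, 222).
N lies in the plane iff n · KN = 0.
This gives (148)q + (-444) = 0, so q = 3.

3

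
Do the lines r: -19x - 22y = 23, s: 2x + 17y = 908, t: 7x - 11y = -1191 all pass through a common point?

No

Intersecting r and s: solving the 2×2 system gives (x, y) = (-73, 62).
Substitute into t: (7)(-73) + (-11)(62) = -1193.
But t requires -1191 ≠ -1193, so the three lines have no common point.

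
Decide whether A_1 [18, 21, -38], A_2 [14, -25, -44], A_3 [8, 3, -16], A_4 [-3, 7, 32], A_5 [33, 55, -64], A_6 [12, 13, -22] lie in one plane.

No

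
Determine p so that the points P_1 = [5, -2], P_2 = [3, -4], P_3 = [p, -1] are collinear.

6

The three points are collinear iff det[P_1P_2; P_1P_3] = 0.
This determinant is linear in p: (2)p + (-12) = 0, so p = 6.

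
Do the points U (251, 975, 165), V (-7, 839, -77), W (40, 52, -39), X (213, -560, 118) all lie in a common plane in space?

Yes

The four points are coplanar iff the 3×3 determinant with rows UV, UW, UX is zero.
Rows: (-258, -136, -242), (-211, -923, -204), (-38, -1535, -47).
Expanding along the first row: (-258)(-269759) − (-136)(2165) + (-242)(288811) = 0.
Zero determinant ⇒ coplanar.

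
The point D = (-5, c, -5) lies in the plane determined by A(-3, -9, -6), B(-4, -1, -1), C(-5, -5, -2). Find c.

-11

Coplanarity requires AB · (AC × AD) = 0.
AB = (-1, 8, 5), AC = (-2, 4, 4); the triple product is linear in c with coefficient -6 and constant term -66.
Setting it to zero: c = -11.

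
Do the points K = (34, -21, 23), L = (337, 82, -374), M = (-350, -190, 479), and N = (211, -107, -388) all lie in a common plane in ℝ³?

Yes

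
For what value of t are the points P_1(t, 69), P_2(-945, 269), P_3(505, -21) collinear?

Collinearity: (P_1 − P_2) must be parallel to (P_3 − P_2) = (1450, -290).
Cross-multiplying the components: (t − (-945))·(-290) = (-200)·(1450).
Solving gives t = 55.

55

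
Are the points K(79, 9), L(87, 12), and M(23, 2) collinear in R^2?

No

KL = (8, 3), KM = (-56, -7).
Twice the signed area of △KLM is (8)(-7) − (3)(-56) = 112.
The area is nonzero, so the three points are not collinear.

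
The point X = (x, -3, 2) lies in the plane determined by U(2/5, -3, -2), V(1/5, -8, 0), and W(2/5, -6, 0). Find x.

A normal to the plane is n = UV × UW = (-4, 2/5, 3/5).
X lies in the plane iff n · UX = 0.
This gives (-4)x + (4) = 0, so x = 1.

1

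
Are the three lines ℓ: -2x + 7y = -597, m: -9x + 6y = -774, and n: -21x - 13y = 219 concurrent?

Yes

Intersecting ℓ and m: solving the 2×2 system gives (x, y) = (36, -75).
Substitute into n: (-21)(36) + (-13)(-75) = 219.
This equals 219, so (36, -75) lies on all three lines and they are concurrent.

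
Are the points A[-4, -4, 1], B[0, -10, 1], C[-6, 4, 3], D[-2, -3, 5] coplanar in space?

The four points are coplanar iff the 3×3 determinant with rows AB, AC, AD is zero.
Rows: (4, -6, 0), (-2, 8, 2), (2, 1, 4).
Expanding along the first row: (4)(30) − (-6)(-12) + (0)(-18) = 48.
Nonzero ⇒ not coplanar.

No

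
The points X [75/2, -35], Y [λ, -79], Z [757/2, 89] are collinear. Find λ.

The three points are collinear iff det[XY; XZ] = 0.
This determinant is linear in λ: (124)λ + (10354) = 0, so λ = -167/2.

-167/2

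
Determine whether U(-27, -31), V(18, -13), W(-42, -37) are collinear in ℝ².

UV = (45, 18), UW = (-15, -6).
Checking proportionality: UW = -1/3·UV, so the vectors are parallel and the points are collinear.

Yes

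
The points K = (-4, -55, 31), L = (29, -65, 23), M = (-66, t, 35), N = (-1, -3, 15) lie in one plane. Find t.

2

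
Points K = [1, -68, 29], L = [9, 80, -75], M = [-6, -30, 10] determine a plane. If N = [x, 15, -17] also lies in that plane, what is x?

-9

The plane through K, L, M has equation 1140x + 880y + 1340z = -19840.
Substituting N: (1140)x + (-9580) = -19840, so x = -9.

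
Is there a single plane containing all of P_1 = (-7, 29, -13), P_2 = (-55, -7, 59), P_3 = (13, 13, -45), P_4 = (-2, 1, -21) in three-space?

A normal to the plane through P_1, P_2, P_3 is n = P_1P_2 × P_1P_3 = (2304, -96, 1488).
The plane has equation n·P = -38256. For P_4: n·P_4 = -35952.
-35952 ≠ -38256, so P_4 is off the plane.

No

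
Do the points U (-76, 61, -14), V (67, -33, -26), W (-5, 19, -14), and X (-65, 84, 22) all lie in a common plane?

A normal to the plane through U, V, W is n = UV × UW = (-504, -852, 668).
The plane has equation n·P = -23020. For X: n·X = -24112.
-24112 ≠ -23020, so X is off the plane.

No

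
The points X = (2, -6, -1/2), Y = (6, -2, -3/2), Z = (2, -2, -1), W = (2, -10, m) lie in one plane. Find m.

0

The points are coplanar iff XY · (XZ × XW) = 0.
Expanding, this is linear in m: (16)m + (0) = 0.
So m = 0.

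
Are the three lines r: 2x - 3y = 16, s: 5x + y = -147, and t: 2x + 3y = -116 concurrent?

The three lines meet at one point iff the augmented coefficient matrix [aᵢ bᵢ cᵢ] has rank < 3, i.e. its determinant vanishes.
Here the determinant is 0.
It vanishes, so the lines are concurrent at (-25, -22).

Yes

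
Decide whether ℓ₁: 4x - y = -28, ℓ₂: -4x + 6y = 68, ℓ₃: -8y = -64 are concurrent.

Intersecting ℓ₁ and ℓ₂: solving the 2×2 system gives (x, y) = (-5, 8).
Substitute into ℓ₃: (0)(-5) + (-8)(8) = -64.
This equals -64, so (-5, 8) lies on all three lines and they are concurrent.

Yes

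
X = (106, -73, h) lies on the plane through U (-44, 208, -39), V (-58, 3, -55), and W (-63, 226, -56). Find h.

93

The plane through U, V, W has equation 3773x + 66y − 4147z = 9449.
Substituting X: (-4147)h + (395120) = 9449, so h = 93.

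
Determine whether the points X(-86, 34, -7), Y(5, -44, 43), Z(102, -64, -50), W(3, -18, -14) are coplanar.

With X as base: XY = (91, -78, 50), XZ = (188, -98, -43), XW = (89, -52, -7).
XZ × XW = (-1550, -2511, -1054).
XY · (XZ × XW) = 2108.
Since 2108 ≠ 0, the four points are not coplanar.

No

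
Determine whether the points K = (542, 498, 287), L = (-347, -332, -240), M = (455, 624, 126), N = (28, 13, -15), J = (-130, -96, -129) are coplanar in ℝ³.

The plane through K, L, M has normal n = KL × KM = (200032, -97280, -184224) and equation n·P = 7099616.
Checking the remaining points: n·N = 7099616, n·J = 7099616.
All equal 7099616, so all 5 points lie in one plane.

Yes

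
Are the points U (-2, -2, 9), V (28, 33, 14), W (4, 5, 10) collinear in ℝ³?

UV = (30, 35, 5), UW = (6, 7, 1).
UV × UW = (0, 0, 0).
The cross product vanishes, so the three points are collinear.

Yes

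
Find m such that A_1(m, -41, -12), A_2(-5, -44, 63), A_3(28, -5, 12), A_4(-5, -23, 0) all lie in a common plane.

-38

The points are coplanar iff A_1A_2 · (A_1A_3 × A_1A_4) = 0.
Expanding, this is linear in m: (1386)m + (52668) = 0.
So m = -38.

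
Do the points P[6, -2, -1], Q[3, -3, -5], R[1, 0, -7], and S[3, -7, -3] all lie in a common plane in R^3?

No

The four points are coplanar iff the 3×3 determinant with rows PQ, PR, PS is zero.
Rows: (-3, -1, -4), (-5, 2, -6), (-3, -5, -2).
Expanding along the first row: (-3)(-34) − (-1)(-8) + (-4)(31) = -30.
Nonzero ⇒ not coplanar.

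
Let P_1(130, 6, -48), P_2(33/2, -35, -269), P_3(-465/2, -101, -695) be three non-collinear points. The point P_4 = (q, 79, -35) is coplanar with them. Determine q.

-27

Coplanarity requires P_1P_2 · (P_1P_3 × P_1P_4) = 0.
P_1P_2 = (-227/2, -41, -221), P_1P_3 = (-725/2, -107, -647); the triple product is linear in q with coefficient 2880 and constant term 77760.
Setting it to zero: q = -27.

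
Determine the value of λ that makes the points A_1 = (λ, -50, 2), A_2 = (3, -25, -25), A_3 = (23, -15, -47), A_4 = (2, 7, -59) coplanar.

3

Coplanarity ⇔ det[A_1A_2; A_1A_3; A_1A_4] = 0.
Expanding, this is linear in λ: (-364)λ + (1092) = 0.
So λ = 3.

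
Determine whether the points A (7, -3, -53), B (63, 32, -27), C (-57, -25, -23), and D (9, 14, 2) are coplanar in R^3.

A normal to the plane through A, B, C is n = AB × AC = (1622, -3344, 1008).
The plane has equation n·P = -32038. For D: n·D = -30202.
-30202 ≠ -32038, so D is off the plane.

No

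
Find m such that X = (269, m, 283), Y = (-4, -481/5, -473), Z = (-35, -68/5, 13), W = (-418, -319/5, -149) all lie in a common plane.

Coplanarity ⇔ det[XY; XZ; XW] = 0.
Expanding, this is linear in m: (191160)m + (-9710928) = 0.
So m = 254/5.

254/5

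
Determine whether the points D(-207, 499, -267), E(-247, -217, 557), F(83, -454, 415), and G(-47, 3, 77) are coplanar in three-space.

A normal to the plane through D, E, F is n = DE × DF = (296960, 266240, 245760).
The plane has equation n·P = 5765120. For G: n·G = 5765120.
Equal, so G lies in the plane and all four are coplanar.

Yes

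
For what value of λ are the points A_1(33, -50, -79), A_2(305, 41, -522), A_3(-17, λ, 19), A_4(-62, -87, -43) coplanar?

-66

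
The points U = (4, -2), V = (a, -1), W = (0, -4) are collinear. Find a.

6

The three points are collinear iff det[UV; UW] = 0.
This determinant is linear in a: (-2)a + (12) = 0, so a = 6.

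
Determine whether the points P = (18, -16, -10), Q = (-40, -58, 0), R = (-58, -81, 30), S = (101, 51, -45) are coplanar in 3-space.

No

With P as base: PQ = (-58, -42, 10), PR = (-76, -65, 40), PS = (83, 67, -35).
PR × PS = (-405, 660, 303).
PQ · (PR × PS) = -1200.
Since -1200 ≠ 0, the four points are not coplanar.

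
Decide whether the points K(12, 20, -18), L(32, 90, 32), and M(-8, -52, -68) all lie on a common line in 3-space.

No

KL = (20, 70, 50), KM = (-20, -72, -50).
KL × KM = (100, 0, -40).
The cross product is nonzero, so the points do not lie on one line.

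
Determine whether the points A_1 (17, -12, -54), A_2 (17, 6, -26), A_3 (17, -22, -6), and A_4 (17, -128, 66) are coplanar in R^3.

Yes

With A_1 as base: A_1A_2 = (0, 18, 28), A_1A_3 = (0, -10, 48), A_1A_4 = (0, -116, 120).
A_1A_3 × A_1A_4 = (4368, 0, 0).
A_1A_2 · (A_1A_3 × A_1A_4) = 0.
The scalar triple product vanishes, so the four points are coplanar.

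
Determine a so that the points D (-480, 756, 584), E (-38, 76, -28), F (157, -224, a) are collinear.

-298

Direction DE = (442, -680, -612). From the x-coordinate of F, the parameter along the line is τ = (157 − (-480))/442 = 49/34.
Then a = 584 + 49/34·(-612) = -298.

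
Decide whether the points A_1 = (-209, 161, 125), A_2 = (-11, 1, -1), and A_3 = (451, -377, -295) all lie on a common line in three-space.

No

A_1A_2 = (198, -160, -126), A_1A_3 = (660, -538, -420).
Comparing components 2 and 3: (-160)(-420) − (-126)(-538) = -588 ≠ 0, so A_1A_2 and A_1A_3 are not parallel and the points are not collinear.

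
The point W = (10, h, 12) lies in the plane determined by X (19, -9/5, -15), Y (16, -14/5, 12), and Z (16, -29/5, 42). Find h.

3/5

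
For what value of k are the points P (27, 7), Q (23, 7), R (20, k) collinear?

7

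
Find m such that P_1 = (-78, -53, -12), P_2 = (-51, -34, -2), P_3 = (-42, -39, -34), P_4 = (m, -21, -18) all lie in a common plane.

-20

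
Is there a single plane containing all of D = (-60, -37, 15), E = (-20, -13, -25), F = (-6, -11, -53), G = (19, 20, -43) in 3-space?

Yes

The four points are coplanar iff the 3×3 determinant with rows DE, DF, DG is zero.
Rows: (40, 24, -40), (54, 26, -68), (79, 57, -58).
Expanding along the first row: (40)(2368) − (24)(2240) + (-40)(1024) = 0.
Zero determinant ⇒ coplanar.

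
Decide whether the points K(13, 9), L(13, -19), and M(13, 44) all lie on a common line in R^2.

KL = (0, -28), KM = (0, 35).
Twice the signed area of △KLM is (0)(35) − (-28)(0) = 0.
The triangle is degenerate (zero area), so the points are collinear.

Yes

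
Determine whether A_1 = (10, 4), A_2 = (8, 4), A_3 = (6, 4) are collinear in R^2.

A_1A_2 = (-2, 0), A_1A_3 = (-4, 0).
Twice the signed area of △A_1A_2A_3 is (-2)(0) − (0)(-4) = 0.
The triangle is degenerate (zero area), so the points are collinear.

Yes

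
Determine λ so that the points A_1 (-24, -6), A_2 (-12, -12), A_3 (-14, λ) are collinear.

Collinearity: (A_3 − A_1) must be parallel to (A_2 − A_1) = (12, -6).
Cross-multiplying the components: (λ − (-6))·(12) = (10)·(-6).
Solving gives λ = -11.

-11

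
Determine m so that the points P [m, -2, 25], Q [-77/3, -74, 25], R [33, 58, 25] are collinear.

Direction QR = (176/3, 132, 0). From the y-coordinate of P, the parameter along the line is τ = (-2 − (-74))/132 = 6/11.
Then m = (-77/3) + 6/11·(176/3) = 19/3.

19/3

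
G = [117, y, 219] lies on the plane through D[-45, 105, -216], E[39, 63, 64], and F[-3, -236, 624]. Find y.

72

The plane through D, E, F has equation 60200x − 58800y − 26880z = -3076920.
Substituting G: (-58800)y + (1156680) = -3076920, so y = 72.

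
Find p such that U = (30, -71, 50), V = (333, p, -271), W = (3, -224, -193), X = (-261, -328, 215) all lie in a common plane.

Normal to plane UWX: n = (-87696, 75168, -37584); plane equation n·P = -9847008.
Requiring n·V = -9847008: (75168)p + (-19017504) = -9847008.
So p = 122.

122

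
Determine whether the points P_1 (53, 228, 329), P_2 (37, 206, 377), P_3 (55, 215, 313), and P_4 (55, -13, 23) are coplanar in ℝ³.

No

A normal to the plane through P_1, P_2, P_3 is n = P_1P_2 × P_1P_3 = (976, -160, 252).
The plane has equation n·P = 98156. For P_4: n·P_4 = 61556.
61556 ≠ 98156, so P_4 is off the plane.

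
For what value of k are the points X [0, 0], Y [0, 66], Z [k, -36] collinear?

0

The three points are collinear iff det[XY; XZ] = 0.
This determinant is linear in k: (-66)k + (0) = 0, so k = 0.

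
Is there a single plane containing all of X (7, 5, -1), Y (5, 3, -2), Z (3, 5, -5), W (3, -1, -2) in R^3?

A normal to the plane through X, Y, Z is n = XY × XZ = (8, -4, -8).
The plane has equation n·P = 44. For W: n·W = 44.
Equal, so W lies in the plane and all four are coplanar.

Yes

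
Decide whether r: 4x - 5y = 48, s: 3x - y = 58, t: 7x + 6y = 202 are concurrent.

Yes

The three lines meet at one point iff the augmented coefficient matrix [aᵢ bᵢ cᵢ] has rank < 3, i.e. its determinant vanishes.
Here the determinant is 0.
It vanishes, so the lines are concurrent at (22, 8).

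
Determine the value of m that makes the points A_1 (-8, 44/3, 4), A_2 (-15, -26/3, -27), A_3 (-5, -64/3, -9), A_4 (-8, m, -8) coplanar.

Normal to plane A_1A_2A_3: n = (-2438/3, -184, 322); plane equation n·P = 15272/3.
Requiring n·A_4 = 15272/3: (-184)m + (11776/3) = 15272/3.
So m = -19/3.

-19/3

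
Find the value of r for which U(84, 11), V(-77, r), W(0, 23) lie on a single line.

34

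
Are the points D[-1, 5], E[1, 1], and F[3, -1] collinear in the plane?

DE = (2, -4), DF = (4, -6).
Twice the signed area of △DEF is (2)(-6) − (-4)(4) = 4.
The area is nonzero, so the three points are not collinear.

No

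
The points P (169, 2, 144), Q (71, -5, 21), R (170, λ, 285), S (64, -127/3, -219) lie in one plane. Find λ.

73/3

The points are coplanar iff PQ · (PR × PS) = 0.
Expanding, this is linear in λ: (22659)λ + (-551369) = 0.
So λ = 73/3.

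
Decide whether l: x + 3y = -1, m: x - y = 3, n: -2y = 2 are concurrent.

Lines aᵢx + bᵢy = cᵢ with pairwise distinct directions are concurrent exactly when det[aᵢ bᵢ cᵢ] = 0.
Here the determinant is 0.
It vanishes, so the lines are concurrent at (2, -1).

Yes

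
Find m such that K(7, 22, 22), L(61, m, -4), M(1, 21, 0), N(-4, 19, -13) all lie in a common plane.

Normal to plane KMN: n = (-31, 32, 7); plane equation n·P = 641.
Requiring n·L = 641: (32)m + (-1919) = 641.
So m = 80.

80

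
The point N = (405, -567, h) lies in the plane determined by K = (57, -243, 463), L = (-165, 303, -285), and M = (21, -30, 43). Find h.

Coplanarity requires KL · (KM × KN) = 0.
KL = (-222, 546, -748), KM = (-36, 213, -420); the triple product is linear in h with coefficient -27630 and constant term 9919170.
Setting it to zero: h = 359.

359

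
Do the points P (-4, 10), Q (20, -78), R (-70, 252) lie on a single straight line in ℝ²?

PQ = (24, -88), PR = (-66, 242).
Checking proportionality: PR = -11/4·PQ, so the vectors are parallel and the points are collinear.

Yes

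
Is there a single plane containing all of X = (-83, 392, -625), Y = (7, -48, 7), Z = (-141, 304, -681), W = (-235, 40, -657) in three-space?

The four points are coplanar iff the 3×3 determinant with rows XY, XZ, XW is zero.
Rows: (90, -440, 632), (-58, -88, -56), (-152, -352, -32).
Expanding along the first row: (90)(-16896) − (-440)(-6656) + (632)(7040) = 0.
Zero determinant ⇒ coplanar.

Yes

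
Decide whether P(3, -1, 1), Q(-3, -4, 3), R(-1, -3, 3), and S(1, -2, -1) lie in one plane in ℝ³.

With P as base: PQ = (-6, -3, 2), PR = (-4, -2, 2), PS = (-2, -1, -2).
PR × PS = (6, -12, 0).
PQ · (PR × PS) = 0.
The scalar triple product vanishes, so the four points are coplanar.

Yes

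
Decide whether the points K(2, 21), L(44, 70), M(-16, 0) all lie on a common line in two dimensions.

Yes

KL = (42, 49), KM = (-18, -21).
Checking proportionality: KM = -3/7·KL, so the vectors are parallel and the points are collinear.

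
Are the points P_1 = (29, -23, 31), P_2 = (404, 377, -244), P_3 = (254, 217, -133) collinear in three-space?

P_1P_2 = (375, 400, -275), P_1P_3 = (225, 240, -164).
Comparing components 2 and 3: (400)(-164) − (-275)(240) = 400 ≠ 0, so P_1P_2 and P_1P_3 are not parallel and the points are not collinear.

No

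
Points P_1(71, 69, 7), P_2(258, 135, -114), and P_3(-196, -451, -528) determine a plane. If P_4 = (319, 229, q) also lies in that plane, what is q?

Coplanarity requires P_1P_2 · (P_1P_3 × P_1P_4) = 0.
P_1P_2 = (187, 66, -121), P_1P_3 = (-267, -520, -535); the triple product is linear in q with coefficient -79618 and constant term -2627394.
Setting it to zero: q = -33.

-33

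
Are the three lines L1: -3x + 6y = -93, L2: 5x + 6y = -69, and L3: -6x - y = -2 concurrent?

Intersecting L1 and L2: solving the 2×2 system gives (x, y) = (3, -14).
Substitute into L3: (-6)(3) + (-1)(-14) = -4.
But L3 requires -2 ≠ -4, so the three lines have no common point.

No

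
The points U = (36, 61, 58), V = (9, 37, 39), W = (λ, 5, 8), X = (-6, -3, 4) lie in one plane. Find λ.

The points are coplanar iff UV · (UW × UX) = 0.
Expanding, this is linear in λ: (-80)λ + (1920) = 0.
So λ = 24.

24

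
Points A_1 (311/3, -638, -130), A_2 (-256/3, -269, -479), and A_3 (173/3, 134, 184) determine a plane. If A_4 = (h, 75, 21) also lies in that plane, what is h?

44/3

Coplanarity requires A_1A_2 · (A_1A_3 × A_1A_4) = 0.
A_1A_2 = (-189, 369, -349), A_1A_3 = (-46, 772, 314); the triple product is linear in h with coefficient 385294 and constant term -16952936/3.
Setting it to zero: h = 44/3.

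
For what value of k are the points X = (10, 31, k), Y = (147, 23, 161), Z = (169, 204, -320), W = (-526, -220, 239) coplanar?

Coplanarity ⇔ det[XY; XZ; XW] = 0.
Expanding, this is linear in k: (-116467)k + (2096406) = 0.
So k = 18.

18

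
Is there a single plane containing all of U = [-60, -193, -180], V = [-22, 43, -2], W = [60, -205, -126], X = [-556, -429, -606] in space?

No

A normal to the plane through U, V, W is n = UV × UW = (14880, 19308, -28776).
The plane has equation n·P = 560436. For X: n·X = 881844.
881844 ≠ 560436, so X is off the plane.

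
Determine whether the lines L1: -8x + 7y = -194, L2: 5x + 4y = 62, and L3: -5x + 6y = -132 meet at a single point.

Lines aᵢx + bᵢy = cᵢ with pairwise distinct directions are concurrent exactly when det[aᵢ bᵢ cᵢ] = 0.
Here the determinant is -50.
Nonzero, so no common point exists.

No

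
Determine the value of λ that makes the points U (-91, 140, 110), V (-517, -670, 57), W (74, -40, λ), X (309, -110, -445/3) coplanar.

-20

The points are coplanar iff UV · (UW × UX) = 0.
Expanding, this is linear in λ: (-430500)λ + (-8610000) = 0.
So λ = -20.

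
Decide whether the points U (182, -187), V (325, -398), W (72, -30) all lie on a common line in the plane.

UV = (143, -211), UW = (-110, 157).
If collinear, UW would be a scalar multiple of UV. But (143)·(157) ≠ (-211)·(-110) (difference -759), so they are not parallel; the points are not collinear.

No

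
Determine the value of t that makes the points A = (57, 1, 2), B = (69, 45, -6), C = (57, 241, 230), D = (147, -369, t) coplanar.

Normal to plane ABC: n = (11952, -2736, 2880); plane equation n·P = 684288.
Requiring n·D = 684288: (2880)t + (2766528) = 684288.
So t = -723.

-723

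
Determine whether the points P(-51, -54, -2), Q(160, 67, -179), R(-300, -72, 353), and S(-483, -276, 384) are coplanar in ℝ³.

With P as base: PQ = (211, 121, -177), PR = (-249, -18, 355), PS = (-432, -222, 386).
PR × PS = (71862, -57246, 47502).
PQ · (PR × PS) = -171738.
Since -171738 ≠ 0, the four points are not coplanar.

No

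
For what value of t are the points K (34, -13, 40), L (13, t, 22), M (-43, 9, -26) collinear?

Direction KM = (-77, 22, -66). From the x-coordinate of L, the parameter along the line is τ = (13 − 34)/(-77) = 3/11.
Then t = (-13) + 3/11·(22) = -7.

-7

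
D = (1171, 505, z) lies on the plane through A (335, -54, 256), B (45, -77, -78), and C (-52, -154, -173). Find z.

Coplanarity requires AB · (AC × AD) = 0.
AB = (-290, -23, -334), AC = (-387, -100, -429); the triple product is linear in z with coefficient 20099 and constant term -22108900.
Setting it to zero: z = 1100.

1100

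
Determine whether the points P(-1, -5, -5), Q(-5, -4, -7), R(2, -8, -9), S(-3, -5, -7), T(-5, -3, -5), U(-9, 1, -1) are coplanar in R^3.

No

The plane through P, Q, R has normal n = PQ × PR = (-10, -22, 9) and equation n·X = 75.
Checking the remaining points: n·S = 77, n·T = 71, n·U = 59.
Since n·S = 77 ≠ 75, S is off the plane and the points are not all coplanar.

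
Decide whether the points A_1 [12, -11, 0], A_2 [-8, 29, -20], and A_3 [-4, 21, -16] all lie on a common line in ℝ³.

A_1A_2 = (-20, 40, -20), A_1A_3 = (-16, 32, -16).
Each component of A_1A_3 is 4/5 times the corresponding component of A_1A_2, so A_1A_3 = 4/5·A_1A_2 and the points are collinear.

Yes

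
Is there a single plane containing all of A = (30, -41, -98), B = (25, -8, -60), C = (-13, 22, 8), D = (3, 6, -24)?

The four points are coplanar iff the 3×3 determinant with rows AB, AC, AD is zero.
Rows: (-5, 33, 38), (-43, 63, 106), (-27, 47, 74).
Expanding along the first row: (-5)(-320) − (33)(-320) + (38)(-320) = 0.
Zero determinant ⇒ coplanar.

Yes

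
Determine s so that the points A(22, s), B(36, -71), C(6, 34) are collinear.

Collinearity: (A − B) must be parallel to (C − B) = (-30, 105).
Cross-multiplying the components: (s − (-71))·(-30) = (-14)·(105).
Solving gives s = -22.

-22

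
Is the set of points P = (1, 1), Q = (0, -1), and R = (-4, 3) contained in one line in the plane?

No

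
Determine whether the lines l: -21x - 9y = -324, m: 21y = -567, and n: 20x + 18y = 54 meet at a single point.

Yes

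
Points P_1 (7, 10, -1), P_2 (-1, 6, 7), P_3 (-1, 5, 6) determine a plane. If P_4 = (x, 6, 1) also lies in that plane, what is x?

The plane through P_1, P_2, P_3 has equation 12x − 8y + 8z = -4.
Substituting P_4: (12)x + (-40) = -4, so x = 3.

3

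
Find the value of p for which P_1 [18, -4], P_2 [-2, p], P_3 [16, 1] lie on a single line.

46

Collinearity: (P_2 − P_1) must be parallel to (P_3 − P_1) = (-2, 5).
Cross-multiplying the components: (p − (-4))·(-2) = (-20)·(5).
Solving gives p = 46.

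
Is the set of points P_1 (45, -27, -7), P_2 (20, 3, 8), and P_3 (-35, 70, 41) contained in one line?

No

P_1P_2 = (-25, 30, 15), P_1P_3 = (-80, 97, 48).
Comparing components 2 and 3: (30)(48) − (15)(97) = -15 ≠ 0, so P_1P_2 and P_1P_3 are not parallel and the points are not collinear.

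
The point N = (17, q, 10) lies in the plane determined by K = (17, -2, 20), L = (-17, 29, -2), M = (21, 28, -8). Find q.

9

Coplanarity requires KL · (KM × KN) = 0.
KL = (-34, 31, -22), KM = (4, 30, -28); the triple product is linear in q with coefficient -1040 and constant term 9360.
Setting it to zero: q = 9.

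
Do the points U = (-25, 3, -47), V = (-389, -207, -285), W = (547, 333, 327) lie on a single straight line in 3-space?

Yes

UV = (-364, -210, -238), UW = (572, 330, 374).
UV × UW = (0, 0, 0).
The cross product vanishes, so the three points are collinear.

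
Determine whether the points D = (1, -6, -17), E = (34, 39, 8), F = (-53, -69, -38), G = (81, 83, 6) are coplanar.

The four points are coplanar iff the 3×3 determinant with rows DE, DF, DG is zero.
Rows: (33, 45, 25), (-54, -63, -21), (80, 89, 23).
Expanding along the first row: (33)(420) − (45)(438) + (25)(234) = 0.
Zero determinant ⇒ coplanar.

Yes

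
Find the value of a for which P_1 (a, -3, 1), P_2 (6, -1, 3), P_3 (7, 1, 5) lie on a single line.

Collinearity requires P_1P_2 × P_1P_3 = 0; each component is linear in a.
The y-component gives (2)a + (-10) = 0, so a = 5.
The remaining components then also vanish.

5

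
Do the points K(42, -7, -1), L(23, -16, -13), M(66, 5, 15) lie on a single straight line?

KL = (-19, -9, -12), KM = (24, 12, 16).
Comparing components 3 and 1: (-12)(24) − (-19)(16) = 16 ≠ 0, so KL and KM are not parallel and the points are not collinear.

No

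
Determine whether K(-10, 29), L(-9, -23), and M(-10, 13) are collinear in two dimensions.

KL = (1, -52), KM = (0, -16).
Twice the signed area of △KLM is (1)(-16) − (-52)(0) = -16.
The area is nonzero, so the three points are not collinear.

No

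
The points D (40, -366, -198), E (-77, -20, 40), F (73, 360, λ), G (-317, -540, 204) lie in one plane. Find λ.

Normal to plane DEG: n = (180504, -37932, 143880); plane equation n·P = -7384968.
Requiring n·F = -7384968: (143880)λ + (-478728) = -7384968.
So λ = -48.

-48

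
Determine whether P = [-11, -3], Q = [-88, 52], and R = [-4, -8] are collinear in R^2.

PQ = (-77, 55), PR = (7, -5).
det[PQ; PR] = (-77)(-5) − (55)(7) = 0.
The determinant is zero, so the points are collinear.

Yes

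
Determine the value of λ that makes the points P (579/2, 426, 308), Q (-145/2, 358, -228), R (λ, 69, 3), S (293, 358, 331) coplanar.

59/2

The points are coplanar iff PQ · (PR × PS) = 0.
Expanding, this is linear in λ: (38012)λ + (-1121354) = 0.
So λ = 59/2.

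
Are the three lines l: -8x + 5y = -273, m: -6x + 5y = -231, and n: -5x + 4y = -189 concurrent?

Yes

The three lines meet at one point iff the augmented coefficient matrix [aᵢ bᵢ cᵢ] has rank < 3, i.e. its determinant vanishes.
Here the determinant is 0.
It vanishes, so the lines are concurrent at (21, -21).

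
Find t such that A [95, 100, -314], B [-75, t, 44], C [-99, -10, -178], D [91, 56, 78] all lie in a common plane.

Normal to plane ACD: n = (-37136, 75504, 8096); plane equation n·P = 1480336.
Requiring n·B = 1480336: (75504)t + (3141424) = 1480336.
So t = -22.

-22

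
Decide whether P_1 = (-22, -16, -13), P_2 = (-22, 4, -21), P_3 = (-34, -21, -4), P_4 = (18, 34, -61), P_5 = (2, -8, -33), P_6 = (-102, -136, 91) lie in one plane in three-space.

The plane through P_1, P_2, P_3 has normal n = P_1P_2 × P_1P_3 = (140, 96, 240) and equation n·P = -7736.
Checking the remaining points: n·P_4 = -8856, n·P_5 = -8408, n·P_6 = -5496.
Since n·P_4 = -8856 ≠ -7736, P_4 is off the plane and the points are not all coplanar.

No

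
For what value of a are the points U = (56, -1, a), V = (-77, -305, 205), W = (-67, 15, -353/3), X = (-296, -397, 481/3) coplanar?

The points are coplanar iff UV · (UW × UX) = 0.
Expanding, this is linear in a: (-69160)a + (-1590680) = 0.
So a = -23.

-23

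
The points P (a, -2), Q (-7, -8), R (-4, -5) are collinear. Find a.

Collinearity: (P − Q) must be parallel to (R − Q) = (3, 3).
Cross-multiplying the components: (a − (-7))·(3) = (6)·(3).
Solving gives a = -1.

-1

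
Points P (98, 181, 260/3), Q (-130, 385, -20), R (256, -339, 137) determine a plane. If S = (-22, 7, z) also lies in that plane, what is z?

The plane through P, Q, R has equation −(135596/3)x − (16132/3)y + 86328z = 6236980/3.
Substituting S: (86328)z + (2870188/3) = 6236980/3, so z = 13.

13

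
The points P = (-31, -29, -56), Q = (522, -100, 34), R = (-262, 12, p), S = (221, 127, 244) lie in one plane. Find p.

-78

Normal to plane PQS: n = (-35340, -143220, 104160); plane equation n·X = -584040.
Requiring n·R = -584040: (104160)p + (7540440) = -584040.
So p = -78.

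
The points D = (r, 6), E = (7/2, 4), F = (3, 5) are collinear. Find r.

Collinearity: (D − E) must be parallel to (F − E) = (-1/2, 1).
Cross-multiplying the components: (r − 7/2)·(1) = (2)·(-1/2).
Solving gives r = 5/2.

5/2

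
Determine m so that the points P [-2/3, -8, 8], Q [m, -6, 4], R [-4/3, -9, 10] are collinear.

Direction PR = (-2/3, -1, 2). From the y-coordinate of Q, the parameter along the line is τ = (-6 − (-8))/(-1) = -2.
Then m = (-2/3) + (-2)·(-2/3) = 2/3.

2/3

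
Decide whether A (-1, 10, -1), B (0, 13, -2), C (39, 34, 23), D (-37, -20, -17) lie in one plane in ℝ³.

Yes

A normal to the plane through A, B, C is n = AB × AC = (96, -64, -96).
The plane has equation n·P = -640. For D: n·D = -640.
Equal, so D lies in the plane and all four are coplanar.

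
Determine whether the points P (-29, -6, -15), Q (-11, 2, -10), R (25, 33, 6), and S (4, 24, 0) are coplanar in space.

No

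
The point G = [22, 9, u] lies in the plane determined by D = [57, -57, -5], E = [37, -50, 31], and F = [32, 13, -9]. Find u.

Coplanarity requires DE · (DF × DG) = 0.
DE = (-20, 7, 36), DF = (-25, 70, -4); the triple product is linear in u with coefficient -1225 and constant term 18375.
Setting it to zero: u = 15.

15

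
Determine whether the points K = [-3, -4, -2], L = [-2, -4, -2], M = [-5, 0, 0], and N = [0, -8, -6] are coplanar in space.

No

The four points are coplanar iff the 3×3 determinant with rows KL, KM, KN is zero.
Rows: (1, 0, 0), (-2, 4, 2), (3, -4, -4).
Expanding along the first row: (1)(-8) − (0)(2) + (0)(-4) = -8.
Nonzero ⇒ not coplanar.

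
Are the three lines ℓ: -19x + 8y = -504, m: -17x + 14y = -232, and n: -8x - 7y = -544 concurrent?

Intersecting ℓ and m: solving the 2×2 system gives (x, y) = (40, 32).
Substitute into n: (-8)(40) + (-7)(32) = -544.
This equals -544, so (40, 32) lies on all three lines and they are concurrent.

Yes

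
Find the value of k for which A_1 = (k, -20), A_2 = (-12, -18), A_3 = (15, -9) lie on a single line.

-18

Collinearity: (A_1 − A_2) must be parallel to (A_3 − A_2) = (27, 9).
Cross-multiplying the components: (k − (-12))·(9) = (-2)·(27).
Solving gives k = -18.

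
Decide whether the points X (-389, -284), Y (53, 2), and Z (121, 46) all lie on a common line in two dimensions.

Yes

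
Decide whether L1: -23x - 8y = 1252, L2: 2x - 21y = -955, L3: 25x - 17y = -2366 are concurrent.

Intersecting L1 and L2: solving the 2×2 system gives (x, y) = (-68, 39).
Substitute into L3: (25)(-68) + (-17)(39) = -2363.
But L3 requires -2366 ≠ -2363, so the three lines have no common point.

No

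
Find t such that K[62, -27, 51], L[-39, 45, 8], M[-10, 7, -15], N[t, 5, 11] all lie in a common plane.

6

Normal to plane KLM: n = (-3290, -3570, 1750); plane equation n·P = -18340.
Requiring n·N = -18340: (-3290)t + (1400) = -18340.
So t = 6.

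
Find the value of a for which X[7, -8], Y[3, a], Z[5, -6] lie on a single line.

-4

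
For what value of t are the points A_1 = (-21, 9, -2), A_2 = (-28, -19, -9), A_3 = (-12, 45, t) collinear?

7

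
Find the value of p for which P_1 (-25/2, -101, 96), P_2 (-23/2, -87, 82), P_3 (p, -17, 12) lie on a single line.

Direction P_1P_2 = (1, 14, -14). From the y-coordinate of P_3, the parameter along the line is τ = (-17 − (-101))/14 = 6.
Then p = (-25/2) + 6·(1) = -13/2.

-13/2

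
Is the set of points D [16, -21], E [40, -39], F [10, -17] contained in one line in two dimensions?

No

DE = (24, -18), DF = (-6, 4).
If collinear, DF would be a scalar multiple of DE. But (24)·(4) ≠ (-18)·(-6) (difference -12), so they are not parallel; the points are not collinear.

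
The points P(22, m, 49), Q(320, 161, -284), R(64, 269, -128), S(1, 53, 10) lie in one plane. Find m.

-82

The points are coplanar iff PQ · (PR × PS) = 0.
Expanding, this is linear in m: (-25500)m + (-2091000) = 0.
So m = -82.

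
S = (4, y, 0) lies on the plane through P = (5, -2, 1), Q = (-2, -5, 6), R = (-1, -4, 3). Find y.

-2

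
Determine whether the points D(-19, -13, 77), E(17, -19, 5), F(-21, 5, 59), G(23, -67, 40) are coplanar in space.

With D as base: DE = (36, -6, -72), DF = (-2, 18, -18), DG = (42, -54, -37).
DF × DG = (-1638, -830, -648).
DE · (DF × DG) = -7332.
Since -7332 ≠ 0, the four points are not coplanar.

No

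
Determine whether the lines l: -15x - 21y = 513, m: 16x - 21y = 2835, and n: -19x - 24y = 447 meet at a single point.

No

Intersecting l and m: solving the 2×2 system gives (x, y) = (2322/31, -16911/217).
Substitute into n: (-19)(2322/31) + (-24)(-16911/217) = 97038/217.
But n requires 447 ≠ 97038/217, so the three lines have no common point.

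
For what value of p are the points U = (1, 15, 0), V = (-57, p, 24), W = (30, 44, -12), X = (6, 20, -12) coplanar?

-43

Normal to plane UWX: n = (-288, 288, 0); plane equation n·P = 4032.
Requiring n·V = 4032: (288)p + (16416) = 4032.
So p = -43.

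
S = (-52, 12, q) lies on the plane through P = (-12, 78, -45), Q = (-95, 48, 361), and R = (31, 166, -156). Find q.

80

Coplanarity requires PQ · (PR × PS) = 0.
PQ = (-83, -30, 406), PR = (43, 88, -111); the triple product is linear in q with coefficient -6014 and constant term 481120.
Setting it to zero: q = 80.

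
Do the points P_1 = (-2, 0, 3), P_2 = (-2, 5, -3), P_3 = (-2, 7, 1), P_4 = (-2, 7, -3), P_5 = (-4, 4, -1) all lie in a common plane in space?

The plane through P_1, P_2, P_3 has normal n = P_1P_2 × P_1P_3 = (32, 0, 0) and equation n·P = -64.
Checking the remaining points: n·P_4 = -64, n·P_5 = -128.
Since n·P_5 = -128 ≠ -64, P_5 is off the plane and the points are not all coplanar.

No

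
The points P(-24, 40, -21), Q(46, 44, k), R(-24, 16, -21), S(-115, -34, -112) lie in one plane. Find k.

49

Coplanarity ⇔ det[PQ; PR; PS] = 0.
Expanding, this is linear in k: (-2184)k + (107016) = 0.
So k = 49.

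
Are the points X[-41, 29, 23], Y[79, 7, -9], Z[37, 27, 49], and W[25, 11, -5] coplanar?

The four points are coplanar iff the 3×3 determinant with rows XY, XZ, XW is zero.
Rows: (120, -22, -32), (78, -2, 26), (66, -18, -28).
Expanding along the first row: (120)(524) − (-22)(-3900) + (-32)(-1272) = 17784.
Nonzero ⇒ not coplanar.

No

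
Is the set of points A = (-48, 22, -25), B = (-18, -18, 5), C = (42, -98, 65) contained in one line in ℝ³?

AB = (30, -40, 30), AC = (90, -120, 90).
AB × AC = (0, 0, 0).
The cross product vanishes, so the three points are collinear.

Yes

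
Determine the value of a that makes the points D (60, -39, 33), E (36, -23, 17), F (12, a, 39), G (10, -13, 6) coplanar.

-51

The points are coplanar iff DE · (DF × DG) = 0.
Expanding, this is linear in a: (-152)a + (-7752) = 0.
So a = -51.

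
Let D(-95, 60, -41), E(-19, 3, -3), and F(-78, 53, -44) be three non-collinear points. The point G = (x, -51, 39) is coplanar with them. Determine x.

47

Coplanarity requires DE · (DF × DG) = 0.
DE = (76, -57, 38), DF = (17, -7, -3); the triple product is linear in x with coefficient 437 and constant term -20539.
Setting it to zero: x = 47.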